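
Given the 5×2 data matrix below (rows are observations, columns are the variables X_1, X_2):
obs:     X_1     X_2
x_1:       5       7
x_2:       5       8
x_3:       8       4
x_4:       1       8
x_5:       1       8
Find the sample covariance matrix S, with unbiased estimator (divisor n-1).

Step 1 — column means:
  mean(X_1) = (5 + 5 + 8 + 1 + 1) / 5 = 20/5 = 4
  mean(X_2) = (7 + 8 + 4 + 8 + 8) / 5 = 35/5 = 7

Step 2 — sample covariance S[i,j] = (1/(n-1)) · Σ_k (x_{k,i} - mean_i) · (x_{k,j} - mean_j), with n-1 = 4.
  S[X_1,X_1] = ((1)·(1) + (1)·(1) + (4)·(4) + (-3)·(-3) + (-3)·(-3)) / 4 = 36/4 = 9
  S[X_1,X_2] = ((1)·(0) + (1)·(1) + (4)·(-3) + (-3)·(1) + (-3)·(1)) / 4 = -17/4 = -4.25
  S[X_2,X_2] = ((0)·(0) + (1)·(1) + (-3)·(-3) + (1)·(1) + (1)·(1)) / 4 = 12/4 = 3

S is symmetric (S[j,i] = S[i,j]). Assembling:

S = [[9, -4.25],
 [-4.25, 3]]


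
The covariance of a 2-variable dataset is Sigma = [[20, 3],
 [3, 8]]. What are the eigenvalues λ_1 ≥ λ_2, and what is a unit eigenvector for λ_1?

Step 1 — characteristic polynomial of 2×2 Sigma:
  det(Sigma - λI) = λ² - trace · λ + det = 0.
  trace = 20 + 8 = 28, det = 20·8 - (3)² = 151.
Step 2 — discriminant:
  Δ = trace² - 4·det = 784 - 604 = 180.
Step 3 — eigenvalues:
  λ = (trace ± √Δ)/2 = (28 ± 13.4164)/2,
  λ_1 = 20.7082,  λ_2 = 7.2918.

Step 4 — unit eigenvector for λ_1: solve (Sigma - λ_1 I)v = 0. First row:
  (20 - 20.7082)·v_x + (3)·v_y = 0, i.e. (-0.7082)·v_x + (3)·v_y = 0,
  so v ∝ (b, λ_1 - a) = (3, 0.7082) = u.
  ||u|| = √((3)² + (0.7082)²) = √(9.5016) ≈ 3.0825,
  v_1 = u/||u|| ≈ (0.9732, 0.2298) (||v_1|| = 1).

λ_1 = 20.7082,  λ_2 = 7.2918;  v_1 ≈ (0.9732, 0.2298)


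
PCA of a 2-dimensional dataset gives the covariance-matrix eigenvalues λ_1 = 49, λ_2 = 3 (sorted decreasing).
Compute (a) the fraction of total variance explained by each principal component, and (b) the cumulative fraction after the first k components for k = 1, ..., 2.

Step 1 — total variance = trace(Sigma) = Σ λ_i = 49 + 3 = 52.

Step 2 — fraction explained by component i = λ_i / Σ λ:
  PC1: 49/52 = 0.9423
  PC2: 3/52 = 0.0577

Step 3 — cumulative fraction after k components = (λ_1 + ... + λ_k) / Σ λ:
  k = 1: 49/52 = 0.9423
  k = 2: (49 + 3)/52 = 52/52 = 1

Summary (fraction, with percent):

explained: PC1 0.9423 (94.23%), PC2 0.0577 (5.77%);  cumulative: 0.9423, 1


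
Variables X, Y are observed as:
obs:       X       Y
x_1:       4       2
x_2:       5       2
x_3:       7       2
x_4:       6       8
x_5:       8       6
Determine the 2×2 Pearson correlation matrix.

Step 1 — column means:
  mean(X) = (4 + 5 + 7 + 6 + 8) / 5 = 30/5 = 6
  mean(Y) = (2 + 2 + 2 + 8 + 6) / 5 = 20/5 = 4

Step 2 — sample variances and covariances s[i,j] = (1/(n-1)) · Σ_k (x_{k,i} - mean_i) · (x_{k,j} - mean_j), with n-1 = 4:
  s[X,X] = ((-2)·(-2) + (-1)·(-1) + (1)·(1) + (0)·(0) + (2)·(2)) / 4 = 10/4 = 2.5
  s[X,Y] = ((-2)·(-2) + (-1)·(-2) + (1)·(-2) + (0)·(4) + (2)·(2)) / 4 = 8/4 = 2
  s[Y,Y] = ((-2)·(-2) + (-2)·(-2) + (-2)·(-2) + (4)·(4) + (2)·(2)) / 4 = 32/4 = 8
  Sample standard deviations s_i = √(s[i,i]):
  s(X) = √(2.5) = 1.5811
  s(Y) = √(8) = 2.8284

Step 3 — r_{ij} = s_{ij} / (s_i · s_j):
  r[X,X] = 1 (diagonal).
  r[X,Y] = 2 / (1.5811 · 2.8284) = 2 / 4.4721 = 0.4472
  r[Y,Y] = 1 (diagonal).

R is symmetric with unit diagonal. Assembling:

R = [[1, 0.4472],
 [0.4472, 1]]


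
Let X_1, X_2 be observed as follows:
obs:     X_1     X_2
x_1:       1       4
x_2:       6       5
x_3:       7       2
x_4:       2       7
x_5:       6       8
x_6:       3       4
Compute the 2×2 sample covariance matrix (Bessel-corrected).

Step 1 — column means:
  mean(X_1) = (1 + 6 + 7 + 2 + 6 + 3) / 6 = 25/6 = 4.1667
  mean(X_2) = (4 + 5 + 2 + 7 + 8 + 4) / 6 = 30/6 = 5

Step 2 — sample covariance S[i,j] = (1/(n-1)) · Σ_k (x_{k,i} - mean_i) · (x_{k,j} - mean_j), with n-1 = 5.
  S[X_1,X_1] = ((-3.1667)·(-3.1667) + (1.8333)·(1.8333) + (2.8333)·(2.8333) + (-2.1667)·(-2.1667) + (1.8333)·(1.8333) + (-1.1667)·(-1.1667)) / 5 = 30.8333/5 = 6.1667
  S[X_1,X_2] = ((-3.1667)·(-1) + (1.8333)·(0) + (2.8333)·(-3) + (-2.1667)·(2) + (1.8333)·(3) + (-1.1667)·(-1)) / 5 = -3/5 = -0.6
  S[X_2,X_2] = ((-1)·(-1) + (0)·(0) + (-3)·(-3) + (2)·(2) + (3)·(3) + (-1)·(-1)) / 5 = 24/5 = 4.8

S is symmetric (S[j,i] = S[i,j]). Assembling:

S = [[6.1667, -0.6],
 [-0.6, 4.8]]


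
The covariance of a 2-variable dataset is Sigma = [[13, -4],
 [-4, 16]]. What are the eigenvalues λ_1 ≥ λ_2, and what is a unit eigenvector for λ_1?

Step 1 — characteristic polynomial of 2×2 Sigma:
  det(Sigma - λI) = λ² - trace · λ + det = 0.
  trace = 13 + 16 = 29, det = 13·16 - (-4)² = 192.
Step 2 — discriminant:
  Δ = trace² - 4·det = 841 - 768 = 73.
Step 3 — eigenvalues:
  λ = (trace ± √Δ)/2 = (29 ± 8.544)/2,
  λ_1 = 18.772,  λ_2 = 10.228.

Step 4 — unit eigenvector for λ_1: solve (Sigma - λ_1 I)v = 0. First row:
  (13 - 18.772)·v_x + (-4)·v_y = 0, i.e. (-5.772)·v_x + (-4)·v_y = 0,
  so v ∝ (b, λ_1 - a) = (-4, 5.772); multiply by -1 so the first entry is positive: u = (4, -5.772).
  ||u|| = √((4)² + (-5.772)²) = √(49.316) ≈ 7.0225,
  v_1 = u/||u|| ≈ (0.5696, -0.8219) (||v_1|| = 1).

λ_1 = 18.772,  λ_2 = 10.228;  v_1 ≈ (0.5696, -0.8219)


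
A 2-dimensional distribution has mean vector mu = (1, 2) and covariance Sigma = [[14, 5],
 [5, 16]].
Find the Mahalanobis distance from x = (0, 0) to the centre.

Step 1 — centre the observation: (x - mu) = (-1, -2).

Step 2 — invert Sigma. det(Sigma) = 14·16 - (5)² = 199.
  Sigma^{-1} = (1/det) · [[d, -b], [-b, a]] = [[0.0804, -0.0251],
 [-0.0251, 0.0704]].

Step 3 — form the quadratic (x - mu)^T · Sigma^{-1} · (x - mu):
  Sigma^{-1} · (x - mu) = (-0.0302, -0.1156).
  (x - mu)^T · [Sigma^{-1} · (x - mu)] = (-1)·(-0.0302) + (-2)·(-0.1156) = 0.2613.

Step 4 — take square root: d = √(0.2613) ≈ 0.5112.

d(x, mu) = √(0.2613) ≈ 0.5112


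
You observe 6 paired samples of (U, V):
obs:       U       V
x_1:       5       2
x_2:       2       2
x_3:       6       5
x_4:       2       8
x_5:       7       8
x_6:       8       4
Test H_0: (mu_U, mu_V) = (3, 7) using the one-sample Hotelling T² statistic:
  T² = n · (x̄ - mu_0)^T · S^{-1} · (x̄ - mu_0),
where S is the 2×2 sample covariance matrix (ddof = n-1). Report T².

Step 1 — sample mean vector:
  mean(U) = (5 + 2 + 6 + 2 + 7 + 8) / 6 = 30/6 = 5
  mean(V) = (2 + 2 + 5 + 8 + 8 + 4) / 6 = 29/6 = 4.8333
  x̄ = (5, 4.8333),  deviation x̄ - mu_0 = (5, 4.8333) - (3, 7) = (2, -2.1667).

Step 2 — sample covariance matrix, S[i,j] = (1/(n-1)) · Σ_k (x_{k,i} - mean_i) · (x_{k,j} - mean_j), divisor n-1 = 5:
  S[U,U] = ((0)·(0) + (-3)·(-3) + (1)·(1) + (-3)·(-3) + (2)·(2) + (3)·(3)) / 5 = 32/5 = 6.4
  S[U,V] = ((0)·(-2.8333) + (-3)·(-2.8333) + (1)·(0.1667) + (-3)·(3.1667) + (2)·(3.1667) + (3)·(-0.8333)) / 5 = 3/5 = 0.6
  S[V,V] = ((-2.8333)·(-2.8333) + (-2.8333)·(-2.8333) + (0.1667)·(0.1667) + (3.1667)·(3.1667) + (3.1667)·(3.1667) + (-0.8333)·(-0.8333)) / 5 = 36.8333/5 = 7.3667
  S = [[6.4, 0.6],
 [0.6, 7.3667]].

Step 3 — invert S. det(S) = 6.4·7.3667 - (0.6)² = 46.7867.
  S^{-1} = (1/det) · [[d, -b], [-b, a]] = [[0.1575, -0.0128],
 [-0.0128, 0.1368]].

Step 4 — quadratic form (x̄ - mu_0)^T · S^{-1} · (x̄ - mu_0):
  S^{-1} · (x̄ - mu_0) = (0.3427, -0.322),
  (x̄ - mu_0)^T · [...] = (2)·(0.3427) + (-2.1667)·(-0.322) = 1.3831.

Step 5 — scale by n: T² = 6 · 1.3831 = 8.2987.

T² ≈ 8.2987


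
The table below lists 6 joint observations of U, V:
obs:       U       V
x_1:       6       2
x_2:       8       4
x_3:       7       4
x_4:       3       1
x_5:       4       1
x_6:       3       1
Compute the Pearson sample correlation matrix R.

Step 1 — column means:
  mean(U) = (6 + 8 + 7 + 3 + 4 + 3) / 6 = 31/6 = 5.1667
  mean(V) = (2 + 4 + 4 + 1 + 1 + 1) / 6 = 13/6 = 2.1667

Step 2 — sample variances and covariances s[i,j] = (1/(n-1)) · Σ_k (x_{k,i} - mean_i) · (x_{k,j} - mean_j), with n-1 = 5:
  s[U,U] = ((0.8333)·(0.8333) + (2.8333)·(2.8333) + (1.8333)·(1.8333) + (-2.1667)·(-2.1667) + (-1.1667)·(-1.1667) + (-2.1667)·(-2.1667)) / 5 = 22.8333/5 = 4.5667
  s[U,V] = ((0.8333)·(-0.1667) + (2.8333)·(1.8333) + (1.8333)·(1.8333) + (-2.1667)·(-1.1667) + (-1.1667)·(-1.1667) + (-2.1667)·(-1.1667)) / 5 = 14.8333/5 = 2.9667
  s[V,V] = ((-0.1667)·(-0.1667) + (1.8333)·(1.8333) + (1.8333)·(1.8333) + (-1.1667)·(-1.1667) + (-1.1667)·(-1.1667) + (-1.1667)·(-1.1667)) / 5 = 10.8333/5 = 2.1667
  Sample standard deviations s_i = √(s[i,i]):
  s(U) = √(4.5667) = 2.137
  s(V) = √(2.1667) = 1.472

Step 3 — r_{ij} = s_{ij} / (s_i · s_j):
  r[U,U] = 1 (diagonal).
  r[U,V] = 2.9667 / (2.137 · 1.472) = 2.9667 / 3.1455 = 0.9431
  r[V,V] = 1 (diagonal).

R is symmetric with unit diagonal. Assembling:

R = [[1, 0.9431],
 [0.9431, 1]]


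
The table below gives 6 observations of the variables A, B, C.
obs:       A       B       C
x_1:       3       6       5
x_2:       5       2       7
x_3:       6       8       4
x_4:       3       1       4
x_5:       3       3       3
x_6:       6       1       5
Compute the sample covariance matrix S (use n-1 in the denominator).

Step 1 — column means:
  mean(A) = (3 + 5 + 6 + 3 + 3 + 6) / 6 = 26/6 = 4.3333
  mean(B) = (6 + 2 + 8 + 1 + 3 + 1) / 6 = 21/6 = 3.5
  mean(C) = (5 + 7 + 4 + 4 + 3 + 5) / 6 = 28/6 = 4.6667

Step 2 — sample covariance S[i,j] = (1/(n-1)) · Σ_k (x_{k,i} - mean_i) · (x_{k,j} - mean_j), with n-1 = 5.
  S[A,A] = ((-1.3333)·(-1.3333) + (0.6667)·(0.6667) + (1.6667)·(1.6667) + (-1.3333)·(-1.3333) + (-1.3333)·(-1.3333) + (1.6667)·(1.6667)) / 5 = 11.3333/5 = 2.2667
  S[A,B] = ((-1.3333)·(2.5) + (0.6667)·(-1.5) + (1.6667)·(4.5) + (-1.3333)·(-2.5) + (-1.3333)·(-0.5) + (1.6667)·(-2.5)) / 5 = 3/5 = 0.6
  S[A,C] = ((-1.3333)·(0.3333) + (0.6667)·(2.3333) + (1.6667)·(-0.6667) + (-1.3333)·(-0.6667) + (-1.3333)·(-1.6667) + (1.6667)·(0.3333)) / 5 = 3.6667/5 = 0.7333
  S[B,B] = ((2.5)·(2.5) + (-1.5)·(-1.5) + (4.5)·(4.5) + (-2.5)·(-2.5) + (-0.5)·(-0.5) + (-2.5)·(-2.5)) / 5 = 41.5/5 = 8.3
  S[B,C] = ((2.5)·(0.3333) + (-1.5)·(2.3333) + (4.5)·(-0.6667) + (-2.5)·(-0.6667) + (-0.5)·(-1.6667) + (-2.5)·(0.3333)) / 5 = -4/5 = -0.8
  S[C,C] = ((0.3333)·(0.3333) + (2.3333)·(2.3333) + (-0.6667)·(-0.6667) + (-0.6667)·(-0.6667) + (-1.6667)·(-1.6667) + (0.3333)·(0.3333)) / 5 = 9.3333/5 = 1.8667

S is symmetric (S[j,i] = S[i,j]). Assembling:

S = [[2.2667, 0.6, 0.7333],
 [0.6, 8.3, -0.8],
 [0.7333, -0.8, 1.8667]]


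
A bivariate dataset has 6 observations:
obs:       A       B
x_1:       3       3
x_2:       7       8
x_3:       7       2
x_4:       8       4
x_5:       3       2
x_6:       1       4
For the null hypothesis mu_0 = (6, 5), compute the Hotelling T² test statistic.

Step 1 — sample mean vector:
  mean(A) = (3 + 7 + 7 + 8 + 3 + 1) / 6 = 29/6 = 4.8333
  mean(B) = (3 + 8 + 2 + 4 + 2 + 4) / 6 = 23/6 = 3.8333
  x̄ = (4.8333, 3.8333),  deviation x̄ - mu_0 = (4.8333, 3.8333) - (6, 5) = (-1.1667, -1.1667).

Step 2 — sample covariance matrix, S[i,j] = (1/(n-1)) · Σ_k (x_{k,i} - mean_i) · (x_{k,j} - mean_j), divisor n-1 = 5:
  S[A,A] = ((-1.8333)·(-1.8333) + (2.1667)·(2.1667) + (2.1667)·(2.1667) + (3.1667)·(3.1667) + (-1.8333)·(-1.8333) + (-3.8333)·(-3.8333)) / 5 = 40.8333/5 = 8.1667
  S[A,B] = ((-1.8333)·(-0.8333) + (2.1667)·(4.1667) + (2.1667)·(-1.8333) + (3.1667)·(0.1667) + (-1.8333)·(-1.8333) + (-3.8333)·(0.1667)) / 5 = 9.8333/5 = 1.9667
  S[B,B] = ((-0.8333)·(-0.8333) + (4.1667)·(4.1667) + (-1.8333)·(-1.8333) + (0.1667)·(0.1667) + (-1.8333)·(-1.8333) + (0.1667)·(0.1667)) / 5 = 24.8333/5 = 4.9667
  S = [[8.1667, 1.9667],
 [1.9667, 4.9667]].

Step 3 — invert S. det(S) = 8.1667·4.9667 - (1.9667)² = 36.6933.
  S^{-1} = (1/det) · [[d, -b], [-b, a]] = [[0.1354, -0.0536],
 [-0.0536, 0.2226]].

Step 4 — quadratic form (x̄ - mu_0)^T · S^{-1} · (x̄ - mu_0):
  S^{-1} · (x̄ - mu_0) = (-0.0954, -0.1971),
  (x̄ - mu_0)^T · [...] = (-1.1667)·(-0.0954) + (-1.1667)·(-0.1971) = 0.3413.

Step 5 — scale by n: T² = 6 · 0.3413 = 2.0476.

T² ≈ 2.0476


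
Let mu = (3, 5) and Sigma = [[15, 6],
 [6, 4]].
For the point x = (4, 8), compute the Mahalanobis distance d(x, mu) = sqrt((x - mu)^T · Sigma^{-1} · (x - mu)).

Step 1 — centre the observation: (x - mu) = (1, 3).

Step 2 — invert Sigma. det(Sigma) = 15·4 - (6)² = 24.
  Sigma^{-1} = (1/det) · [[d, -b], [-b, a]] = [[0.1667, -0.25],
 [-0.25, 0.625]].

Step 3 — form the quadratic (x - mu)^T · Sigma^{-1} · (x - mu):
  Sigma^{-1} · (x - mu) = (-0.5833, 1.625).
  (x - mu)^T · [Sigma^{-1} · (x - mu)] = (1)·(-0.5833) + (3)·(1.625) = 4.2917.

Step 4 — take square root: d = √(4.2917) ≈ 2.0716.

d(x, mu) = √(4.2917) ≈ 2.0716


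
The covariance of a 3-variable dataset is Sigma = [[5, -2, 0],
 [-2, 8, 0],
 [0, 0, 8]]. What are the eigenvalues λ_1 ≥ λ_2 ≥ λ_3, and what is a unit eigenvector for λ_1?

Step 1 — characteristic polynomial p(λ) = det(λI - Sigma) = λ³ - tr·λ² + c_1·λ - det, where tr = trace, c_1 = sum of the principal 2×2 minors, det = det(Sigma):
  tr = 5 + 8 + 8 = 21,
  c_1 = (5·8 - (-2)²) + (5·8 - (0)²) + (8·8 - (0)²) = 36 + 40 + 64 = 140,
  det = 5·(8·8 - (0)²) - (-2)·((-2)·8 - (0)·(0)) + (0)·((-2)·(0) - 8·(0)) = 5·(64) - (-2)·(-16) + (0)·(0) = 288.
  So p(λ) = λ³ - 21λ² + 140λ - 288.
Step 2 — look for an integer root (rational root theorem: any rational root is an integer divisor of 288). Testing λ = 4:
  p(4) = 64 - 336 + 560 - 288 = 0  ✓
  Dividing out (λ - 4): p(λ) = (λ - 4)(λ² - 17λ + 72).
Step 3 — remaining eigenvalues from the quadratic λ² - 17λ + 72 = 0:
  Δ = 17² - 4·72 = 289 - 288 = 1,  λ = (17 ± √1)/2 = (17 ± 1)/2 = 9 or 8.
  Sorted: λ_1 = 9,  λ_2 = 8,  λ_3 = 4  (check: sum = 21 = tr ✓).

Step 4 — unit eigenvector for λ_1 = 9: v spans the null space of (Sigma - λ_1 I), whose rows are
  r_1 = (-4, -2, 0),  r_2 = (-2, -1, 0),  r_3 = (0, 0, -1).
  v is orthogonal to every row, so take v ∝ r_1 × r_3 = ((-2)·(-1) - (0)·(0), (0)·(0) - (-4)·(-1), (-4)·(0) - (-2)·(0)) = (2, -4, 0).
  Rescale (divide by 2): u = (1, -2, 0).
  ||u|| = √((1)² + (-2)² + (0)²) = √(5) ≈ 2.2361,  v_1 = u/||u|| ≈ (0.4472, -0.8944, 0) (||v_1|| = 1).

λ_1 = 9,  λ_2 = 8,  λ_3 = 4;  v_1 ≈ (0.4472, -0.8944, 0)


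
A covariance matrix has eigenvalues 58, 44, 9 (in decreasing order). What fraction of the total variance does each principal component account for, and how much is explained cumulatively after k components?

Step 1 — total variance = trace(Sigma) = Σ λ_i = 58 + 44 + 9 = 111.

Step 2 — fraction explained by component i = λ_i / Σ λ:
  PC1: 58/111 = 0.5225
  PC2: 44/111 = 0.3964
  PC3: 9/111 = 0.0811

Step 3 — cumulative fraction after k components = (λ_1 + ... + λ_k) / Σ λ:
  k = 1: 58/111 = 0.5225
  k = 2: (58 + 44)/111 = 102/111 = 0.9189
  k = 3: (58 + 44 + 9)/111 = 111/111 = 1

Summary (fraction, with percent):

explained: PC1 0.5225 (52.25%), PC2 0.3964 (39.64%), PC3 0.0811 (8.11%);  cumulative: 0.5225, 0.9189, 1


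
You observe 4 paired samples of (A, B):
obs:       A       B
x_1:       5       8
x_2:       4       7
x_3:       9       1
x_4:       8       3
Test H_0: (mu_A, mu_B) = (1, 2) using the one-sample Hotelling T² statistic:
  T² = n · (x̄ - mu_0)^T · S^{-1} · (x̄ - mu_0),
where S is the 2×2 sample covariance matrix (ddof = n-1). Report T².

Step 1 — sample mean vector:
  mean(A) = (5 + 4 + 9 + 8) / 4 = 26/4 = 6.5
  mean(B) = (8 + 7 + 1 + 3) / 4 = 19/4 = 4.75
  x̄ = (6.5, 4.75),  deviation x̄ - mu_0 = (6.5, 4.75) - (1, 2) = (5.5, 2.75).

Step 2 — sample covariance matrix, S[i,j] = (1/(n-1)) · Σ_k (x_{k,i} - mean_i) · (x_{k,j} - mean_j), divisor n-1 = 3:
  S[A,A] = ((-1.5)·(-1.5) + (-2.5)·(-2.5) + (2.5)·(2.5) + (1.5)·(1.5)) / 3 = 17/3 = 5.6667
  S[A,B] = ((-1.5)·(3.25) + (-2.5)·(2.25) + (2.5)·(-3.75) + (1.5)·(-1.75)) / 3 = -22.5/3 = -7.5
  S[B,B] = ((3.25)·(3.25) + (2.25)·(2.25) + (-3.75)·(-3.75) + (-1.75)·(-1.75)) / 3 = 32.75/3 = 10.9167
  S = [[5.6667, -7.5],
 [-7.5, 10.9167]].

Step 3 — invert S. det(S) = 5.6667·10.9167 - (-7.5)² = 5.6111.
  S^{-1} = (1/det) · [[d, -b], [-b, a]] = [[1.9455, 1.3366],
 [1.3366, 1.0099]].

Step 4 — quadratic form (x̄ - mu_0)^T · S^{-1} · (x̄ - mu_0):
  S^{-1} · (x̄ - mu_0) = (14.3762, 10.1287),
  (x̄ - mu_0)^T · [...] = (5.5)·(14.3762) + (2.75)·(10.1287) = 106.9233.

Step 5 — scale by n: T² = 4 · 106.9233 = 427.6931.

T² ≈ 427.6931


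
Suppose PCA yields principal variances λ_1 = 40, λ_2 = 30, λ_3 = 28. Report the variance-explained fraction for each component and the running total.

Step 1 — total variance = trace(Sigma) = Σ λ_i = 40 + 30 + 28 = 98.

Step 2 — fraction explained by component i = λ_i / Σ λ:
  PC1: 40/98 = 0.4082
  PC2: 30/98 = 0.3061
  PC3: 28/98 = 0.2857

Step 3 — cumulative fraction after k components = (λ_1 + ... + λ_k) / Σ λ:
  k = 1: 40/98 = 0.4082
  k = 2: (40 + 30)/98 = 70/98 = 0.7143
  k = 3: (40 + 30 + 28)/98 = 98/98 = 1

Summary (fraction, with percent):

explained: PC1 0.4082 (40.82%), PC2 0.3061 (30.61%), PC3 0.2857 (28.57%);  cumulative: 0.4082, 0.7143, 1


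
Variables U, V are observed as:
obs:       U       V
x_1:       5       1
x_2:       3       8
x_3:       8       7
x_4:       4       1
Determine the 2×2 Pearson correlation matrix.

Step 1 — column means:
  mean(U) = (5 + 3 + 8 + 4) / 4 = 20/4 = 5
  mean(V) = (1 + 8 + 7 + 1) / 4 = 17/4 = 4.25

Step 2 — sample variances and covariances s[i,j] = (1/(n-1)) · Σ_k (x_{k,i} - mean_i) · (x_{k,j} - mean_j), with n-1 = 3:
  s[U,U] = ((0)·(0) + (-2)·(-2) + (3)·(3) + (-1)·(-1)) / 3 = 14/3 = 4.6667
  s[U,V] = ((0)·(-3.25) + (-2)·(3.75) + (3)·(2.75) + (-1)·(-3.25)) / 3 = 4/3 = 1.3333
  s[V,V] = ((-3.25)·(-3.25) + (3.75)·(3.75) + (2.75)·(2.75) + (-3.25)·(-3.25)) / 3 = 42.75/3 = 14.25
  Sample standard deviations s_i = √(s[i,i]):
  s(U) = √(4.6667) = 2.1602
  s(V) = √(14.25) = 3.7749

Step 3 — r_{ij} = s_{ij} / (s_i · s_j):
  r[U,U] = 1 (diagonal).
  r[U,V] = 1.3333 / (2.1602 · 3.7749) = 1.3333 / 8.1548 = 0.1635
  r[V,V] = 1 (diagonal).

R is symmetric with unit diagonal. Assembling:

R = [[1, 0.1635],
 [0.1635, 1]]


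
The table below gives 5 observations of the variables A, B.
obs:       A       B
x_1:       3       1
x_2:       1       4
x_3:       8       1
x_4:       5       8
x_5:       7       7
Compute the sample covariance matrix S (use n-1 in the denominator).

Step 1 — column means:
  mean(A) = (3 + 1 + 8 + 5 + 7) / 5 = 24/5 = 4.8
  mean(B) = (1 + 4 + 1 + 8 + 7) / 5 = 21/5 = 4.2

Step 2 — sample covariance S[i,j] = (1/(n-1)) · Σ_k (x_{k,i} - mean_i) · (x_{k,j} - mean_j), with n-1 = 4.
  S[A,A] = ((-1.8)·(-1.8) + (-3.8)·(-3.8) + (3.2)·(3.2) + (0.2)·(0.2) + (2.2)·(2.2)) / 4 = 32.8/4 = 8.2
  S[A,B] = ((-1.8)·(-3.2) + (-3.8)·(-0.2) + (3.2)·(-3.2) + (0.2)·(3.8) + (2.2)·(2.8)) / 4 = 3.2/4 = 0.8
  S[B,B] = ((-3.2)·(-3.2) + (-0.2)·(-0.2) + (-3.2)·(-3.2) + (3.8)·(3.8) + (2.8)·(2.8)) / 4 = 42.8/4 = 10.7

S is symmetric (S[j,i] = S[i,j]). Assembling:

S = [[8.2, 0.8],
 [0.8, 10.7]]


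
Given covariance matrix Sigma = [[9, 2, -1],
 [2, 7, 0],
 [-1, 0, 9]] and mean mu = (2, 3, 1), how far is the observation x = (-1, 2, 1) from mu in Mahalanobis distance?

Step 1 — centre the observation: (x - mu) = (-3, -1, 0).

Step 2 — invert Sigma (cofactor / det for 3×3, or solve directly):
  Sigma^{-1} = [[0.1202, -0.0344, 0.0134],
 [-0.0344, 0.1527, -0.0038],
 [0.0134, -0.0038, 0.1126]].

Step 3 — form the quadratic (x - mu)^T · Sigma^{-1} · (x - mu):
  Sigma^{-1} · (x - mu) = (-0.3263, -0.0496, -0.0363).
  (x - mu)^T · [Sigma^{-1} · (x - mu)] = (-3)·(-0.3263) + (-1)·(-0.0496) + (0)·(-0.0363) = 1.0286.

Step 4 — take square root: d = √(1.0286) ≈ 1.0142.

d(x, mu) = √(1.0286) ≈ 1.0142


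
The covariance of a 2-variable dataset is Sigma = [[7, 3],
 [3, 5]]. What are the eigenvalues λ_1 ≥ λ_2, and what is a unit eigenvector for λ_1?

Step 1 — characteristic polynomial of 2×2 Sigma:
  det(Sigma - λI) = λ² - trace · λ + det = 0.
  trace = 7 + 5 = 12, det = 7·5 - (3)² = 26.
Step 2 — discriminant:
  Δ = trace² - 4·det = 144 - 104 = 40.
Step 3 — eigenvalues:
  λ = (trace ± √Δ)/2 = (12 ± 6.3246)/2,
  λ_1 = 9.1623,  λ_2 = 2.8377.

Step 4 — unit eigenvector for λ_1: solve (Sigma - λ_1 I)v = 0. First row:
  (7 - 9.1623)·v_x + (3)·v_y = 0, i.e. (-2.1623)·v_x + (3)·v_y = 0,
  so v ∝ (b, λ_1 - a) = (3, 2.1623) = u.
  ||u|| = √((3)² + (2.1623)²) = √(13.6754) ≈ 3.698,
  v_1 = u/||u|| ≈ (0.8112, 0.5847) (||v_1|| = 1).

λ_1 = 9.1623,  λ_2 = 2.8377;  v_1 ≈ (0.8112, 0.5847)


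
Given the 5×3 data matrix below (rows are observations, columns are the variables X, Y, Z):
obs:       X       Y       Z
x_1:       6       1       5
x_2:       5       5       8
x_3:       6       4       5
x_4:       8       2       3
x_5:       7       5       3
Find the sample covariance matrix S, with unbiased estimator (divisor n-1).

Step 1 — column means:
  mean(X) = (6 + 5 + 6 + 8 + 7) / 5 = 32/5 = 6.4
  mean(Y) = (1 + 5 + 4 + 2 + 5) / 5 = 17/5 = 3.4
  mean(Z) = (5 + 8 + 5 + 3 + 3) / 5 = 24/5 = 4.8

Step 2 — sample covariance S[i,j] = (1/(n-1)) · Σ_k (x_{k,i} - mean_i) · (x_{k,j} - mean_j), with n-1 = 4.
  S[X,X] = ((-0.4)·(-0.4) + (-1.4)·(-1.4) + (-0.4)·(-0.4) + (1.6)·(1.6) + (0.6)·(0.6)) / 4 = 5.2/4 = 1.3
  S[X,Y] = ((-0.4)·(-2.4) + (-1.4)·(1.6) + (-0.4)·(0.6) + (1.6)·(-1.4) + (0.6)·(1.6)) / 4 = -2.8/4 = -0.7
  S[X,Z] = ((-0.4)·(0.2) + (-1.4)·(3.2) + (-0.4)·(0.2) + (1.6)·(-1.8) + (0.6)·(-1.8)) / 4 = -8.6/4 = -2.15
  S[Y,Y] = ((-2.4)·(-2.4) + (1.6)·(1.6) + (0.6)·(0.6) + (-1.4)·(-1.4) + (1.6)·(1.6)) / 4 = 13.2/4 = 3.3
  S[Y,Z] = ((-2.4)·(0.2) + (1.6)·(3.2) + (0.6)·(0.2) + (-1.4)·(-1.8) + (1.6)·(-1.8)) / 4 = 4.4/4 = 1.1
  S[Z,Z] = ((0.2)·(0.2) + (3.2)·(3.2) + (0.2)·(0.2) + (-1.8)·(-1.8) + (-1.8)·(-1.8)) / 4 = 16.8/4 = 4.2

S is symmetric (S[j,i] = S[i,j]). Assembling:

S = [[1.3, -0.7, -2.15],
 [-0.7, 3.3, 1.1],
 [-2.15, 1.1, 4.2]]


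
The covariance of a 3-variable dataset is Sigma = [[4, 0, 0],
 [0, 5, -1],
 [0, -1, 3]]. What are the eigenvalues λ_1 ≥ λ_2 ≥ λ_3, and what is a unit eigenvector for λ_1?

Step 1 — characteristic polynomial p(λ) = det(λI - Sigma) = λ³ - tr·λ² + c_1·λ - det, where tr = trace, c_1 = sum of the principal 2×2 minors, det = det(Sigma):
  tr = 4 + 5 + 3 = 12,
  c_1 = (4·5 - (0)²) + (4·3 - (0)²) + (5·3 - (-1)²) = 20 + 12 + 14 = 46,
  det = 4·(5·3 - (-1)²) - (0)·((0)·3 - (-1)·(0)) + (0)·((0)·(-1) - 5·(0)) = 4·(14) - (0)·(0) + (0)·(0) = 56.
  So p(λ) = λ³ - 12λ² + 46λ - 56.
Step 2 — look for an integer root (rational root theorem: any rational root is an integer divisor of 56). Testing λ = 4:
  p(4) = 64 - 192 + 184 - 56 = 0  ✓
  Dividing out (λ - 4): p(λ) = (λ - 4)(λ² - 8λ + 14).
Step 3 — remaining eigenvalues from the quadratic λ² - 8λ + 14 = 0:
  Δ = 8² - 4·14 = 64 - 56 = 8,  λ = (8 ± √8)/2 = (8 ± 2.8284)/2 ≈ 5.4142 or 2.5858.
  Sorted: λ_1 = 5.4142,  λ_2 = 4,  λ_3 = 2.5858  (check: sum = 12 = tr ✓).

Step 4 — unit eigenvector for λ_1 ≈ 5.4142: v spans the null space of (Sigma - λ_1 I), whose rows are
  r_1 = (-1.4142, 0, 0),  r_2 = (0, -0.4142, -1),  r_3 = (0, -1, -2.4142).
  v is orthogonal to every row, so take v ∝ r_1 × r_2 = ((0)·(-1) - (0)·(-0.4142), (0)·(0) - (-1.4142)·(-1), (-1.4142)·(-0.4142) - (0)·(0)) ≈ (0, -1.4142, 0.5858).
  Rescale (multiply by -1 so the first nonzero entry is positive): u = (0, 1.4142, -0.5858).
  ||u|| = √((0)² + (1.4142)² + (-0.5858)²) = √(2.3431) ≈ 1.5307,  v_1 = u/||u|| ≈ (0, 0.9239, -0.3827) (||v_1|| = 1).

λ_1 = 5.4142,  λ_2 = 4,  λ_3 = 2.5858;  v_1 ≈ (0, 0.9239, -0.3827)


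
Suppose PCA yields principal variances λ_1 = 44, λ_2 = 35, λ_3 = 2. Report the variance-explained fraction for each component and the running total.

Step 1 — total variance = trace(Sigma) = Σ λ_i = 44 + 35 + 2 = 81.

Step 2 — fraction explained by component i = λ_i / Σ λ:
  PC1: 44/81 = 0.5432
  PC2: 35/81 = 0.4321
  PC3: 2/81 = 0.0247

Step 3 — cumulative fraction after k components = (λ_1 + ... + λ_k) / Σ λ:
  k = 1: 44/81 = 0.5432
  k = 2: (44 + 35)/81 = 79/81 = 0.9753
  k = 3: (44 + 35 + 2)/81 = 81/81 = 1

Summary (fraction, with percent):

explained: PC1 0.5432 (54.32%), PC2 0.4321 (43.21%), PC3 0.0247 (2.47%);  cumulative: 0.5432, 0.9753, 1


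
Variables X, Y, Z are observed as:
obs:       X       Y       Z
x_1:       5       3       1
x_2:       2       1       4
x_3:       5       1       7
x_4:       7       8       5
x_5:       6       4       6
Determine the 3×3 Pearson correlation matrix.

Step 1 — column means:
  mean(X) = (5 + 2 + 5 + 7 + 6) / 5 = 25/5 = 5
  mean(Y) = (3 + 1 + 1 + 8 + 4) / 5 = 17/5 = 3.4
  mean(Z) = (1 + 4 + 7 + 5 + 6) / 5 = 23/5 = 4.6

Step 2 — sample variances and covariances s[i,j] = (1/(n-1)) · Σ_k (x_{k,i} - mean_i) · (x_{k,j} - mean_j), with n-1 = 4:
  s[X,X] = ((0)·(0) + (-3)·(-3) + (0)·(0) + (2)·(2) + (1)·(1)) / 4 = 14/4 = 3.5
  s[X,Y] = ((0)·(-0.4) + (-3)·(-2.4) + (0)·(-2.4) + (2)·(4.6) + (1)·(0.6)) / 4 = 17/4 = 4.25
  s[X,Z] = ((0)·(-3.6) + (-3)·(-0.6) + (0)·(2.4) + (2)·(0.4) + (1)·(1.4)) / 4 = 4/4 = 1
  s[Y,Y] = ((-0.4)·(-0.4) + (-2.4)·(-2.4) + (-2.4)·(-2.4) + (4.6)·(4.6) + (0.6)·(0.6)) / 4 = 33.2/4 = 8.3
  s[Y,Z] = ((-0.4)·(-3.6) + (-2.4)·(-0.6) + (-2.4)·(2.4) + (4.6)·(0.4) + (0.6)·(1.4)) / 4 = -0.2/4 = -0.05
  s[Z,Z] = ((-3.6)·(-3.6) + (-0.6)·(-0.6) + (2.4)·(2.4) + (0.4)·(0.4) + (1.4)·(1.4)) / 4 = 21.2/4 = 5.3
  Sample standard deviations s_i = √(s[i,i]):
  s(X) = √(3.5) = 1.8708
  s(Y) = √(8.3) = 2.881
  s(Z) = √(5.3) = 2.3022

Step 3 — r_{ij} = s_{ij} / (s_i · s_j):
  r[X,X] = 1 (diagonal).
  r[X,Y] = 4.25 / (1.8708 · 2.881) = 4.25 / 5.3898 = 0.7885
  r[X,Z] = 1 / (1.8708 · 2.3022) = 1 / 4.307 = 0.2322
  r[Y,Y] = 1 (diagonal).
  r[Y,Z] = -0.05 / (2.881 · 2.3022) = -0.05 / 6.6325 = -0.0075
  r[Z,Z] = 1 (diagonal).

R is symmetric with unit diagonal. Assembling:

R = [[1, 0.7885, 0.2322],
 [0.7885, 1, -0.0075],
 [0.2322, -0.0075, 1]]


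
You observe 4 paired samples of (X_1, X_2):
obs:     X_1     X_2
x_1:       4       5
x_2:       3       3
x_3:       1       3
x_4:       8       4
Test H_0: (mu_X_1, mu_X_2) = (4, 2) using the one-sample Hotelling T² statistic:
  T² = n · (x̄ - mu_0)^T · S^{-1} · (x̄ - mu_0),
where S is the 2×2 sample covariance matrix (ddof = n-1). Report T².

Step 1 — sample mean vector:
  mean(X_1) = (4 + 3 + 1 + 8) / 4 = 16/4 = 4
  mean(X_2) = (5 + 3 + 3 + 4) / 4 = 15/4 = 3.75
  x̄ = (4, 3.75),  deviation x̄ - mu_0 = (4, 3.75) - (4, 2) = (0, 1.75).

Step 2 — sample covariance matrix, S[i,j] = (1/(n-1)) · Σ_k (x_{k,i} - mean_i) · (x_{k,j} - mean_j), divisor n-1 = 3:
  S[X_1,X_1] = ((0)·(0) + (-1)·(-1) + (-3)·(-3) + (4)·(4)) / 3 = 26/3 = 8.6667
  S[X_1,X_2] = ((0)·(1.25) + (-1)·(-0.75) + (-3)·(-0.75) + (4)·(0.25)) / 3 = 4/3 = 1.3333
  S[X_2,X_2] = ((1.25)·(1.25) + (-0.75)·(-0.75) + (-0.75)·(-0.75) + (0.25)·(0.25)) / 3 = 2.75/3 = 0.9167
  S = [[8.6667, 1.3333],
 [1.3333, 0.9167]].

Step 3 — invert S. det(S) = 8.6667·0.9167 - (1.3333)² = 6.1667.
  S^{-1} = (1/det) · [[d, -b], [-b, a]] = [[0.1486, -0.2162],
 [-0.2162, 1.4054]].

Step 4 — quadratic form (x̄ - mu_0)^T · S^{-1} · (x̄ - mu_0):
  S^{-1} · (x̄ - mu_0) = (-0.3784, 2.4595),
  (x̄ - mu_0)^T · [...] = (0)·(-0.3784) + (1.75)·(2.4595) = 4.3041.

Step 5 — scale by n: T² = 4 · 4.3041 = 17.2162.

T² ≈ 17.2162


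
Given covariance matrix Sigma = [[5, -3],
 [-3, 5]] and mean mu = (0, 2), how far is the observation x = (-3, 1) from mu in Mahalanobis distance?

Step 1 — centre the observation: (x - mu) = (-3, -1).

Step 2 — invert Sigma. det(Sigma) = 5·5 - (-3)² = 16.
  Sigma^{-1} = (1/det) · [[d, -b], [-b, a]] = [[0.3125, 0.1875],
 [0.1875, 0.3125]].

Step 3 — form the quadratic (x - mu)^T · Sigma^{-1} · (x - mu):
  Sigma^{-1} · (x - mu) = (-1.125, -0.875).
  (x - mu)^T · [Sigma^{-1} · (x - mu)] = (-3)·(-1.125) + (-1)·(-0.875) = 4.25.

Step 4 — take square root: d = √(4.25) ≈ 2.0616.

d(x, mu) = √(4.25) ≈ 2.0616


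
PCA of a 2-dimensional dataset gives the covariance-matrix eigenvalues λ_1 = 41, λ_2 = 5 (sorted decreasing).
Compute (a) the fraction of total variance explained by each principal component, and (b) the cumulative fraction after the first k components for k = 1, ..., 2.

Step 1 — total variance = trace(Sigma) = Σ λ_i = 41 + 5 = 46.

Step 2 — fraction explained by component i = λ_i / Σ λ:
  PC1: 41/46 = 0.8913
  PC2: 5/46 = 0.1087

Step 3 — cumulative fraction after k components = (λ_1 + ... + λ_k) / Σ λ:
  k = 1: 41/46 = 0.8913
  k = 2: (41 + 5)/46 = 46/46 = 1

Summary (fraction, with percent):

explained: PC1 0.8913 (89.13%), PC2 0.1087 (10.87%);  cumulative: 0.8913, 1


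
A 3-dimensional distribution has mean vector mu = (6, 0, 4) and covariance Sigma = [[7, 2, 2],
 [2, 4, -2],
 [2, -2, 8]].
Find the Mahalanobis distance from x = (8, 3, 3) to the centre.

Step 1 — centre the observation: (x - mu) = (2, 3, -1).

Step 2 — invert Sigma (cofactor / det for 3×3, or solve directly):
  Sigma^{-1} = [[0.2121, -0.1515, -0.0909],
 [-0.1515, 0.3939, 0.1364],
 [-0.0909, 0.1364, 0.1818]].

Step 3 — form the quadratic (x - mu)^T · Sigma^{-1} · (x - mu):
  Sigma^{-1} · (x - mu) = (0.0606, 0.7424, 0.0455).
  (x - mu)^T · [Sigma^{-1} · (x - mu)] = (2)·(0.0606) + (3)·(0.7424) + (-1)·(0.0455) = 2.303.

Step 4 — take square root: d = √(2.303) ≈ 1.5176.

d(x, mu) = √(2.303) ≈ 1.5176


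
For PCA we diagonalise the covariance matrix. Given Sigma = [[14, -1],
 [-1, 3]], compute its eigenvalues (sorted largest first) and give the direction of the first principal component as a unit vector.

Step 1 — characteristic polynomial of 2×2 Sigma:
  det(Sigma - λI) = λ² - trace · λ + det = 0.
  trace = 14 + 3 = 17, det = 14·3 - (-1)² = 41.
Step 2 — discriminant:
  Δ = trace² - 4·det = 289 - 164 = 125.
Step 3 — eigenvalues:
  λ = (trace ± √Δ)/2 = (17 ± 11.1803)/2,
  λ_1 = 14.0902,  λ_2 = 2.9098.

Step 4 — unit eigenvector for λ_1: solve (Sigma - λ_1 I)v = 0. First row:
  (14 - 14.0902)·v_x + (-1)·v_y = 0, i.e. (-0.0902)·v_x + (-1)·v_y = 0,
  so v ∝ (b, λ_1 - a) = (-1, 0.0902); multiply by -1 so the first entry is positive: u = (1, -0.0902).
  ||u|| = √((1)² + (-0.0902)²) = √(1.0081) ≈ 1.0041,
  v_1 = u/||u|| ≈ (0.996, -0.0898) (||v_1|| = 1).

λ_1 = 14.0902,  λ_2 = 2.9098;  v_1 ≈ (0.996, -0.0898)


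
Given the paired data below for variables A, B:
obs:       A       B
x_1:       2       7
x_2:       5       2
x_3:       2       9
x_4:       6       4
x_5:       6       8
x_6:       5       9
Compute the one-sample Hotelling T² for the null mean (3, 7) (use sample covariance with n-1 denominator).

Step 1 — sample mean vector:
  mean(A) = (2 + 5 + 2 + 6 + 6 + 5) / 6 = 26/6 = 4.3333
  mean(B) = (7 + 2 + 9 + 4 + 8 + 9) / 6 = 39/6 = 6.5
  x̄ = (4.3333, 6.5),  deviation x̄ - mu_0 = (4.3333, 6.5) - (3, 7) = (1.3333, -0.5).

Step 2 — sample covariance matrix, S[i,j] = (1/(n-1)) · Σ_k (x_{k,i} - mean_i) · (x_{k,j} - mean_j), divisor n-1 = 5:
  S[A,A] = ((-2.3333)·(-2.3333) + (0.6667)·(0.6667) + (-2.3333)·(-2.3333) + (1.6667)·(1.6667) + (1.6667)·(1.6667) + (0.6667)·(0.6667)) / 5 = 17.3333/5 = 3.4667
  S[A,B] = ((-2.3333)·(0.5) + (0.6667)·(-4.5) + (-2.3333)·(2.5) + (1.6667)·(-2.5) + (1.6667)·(1.5) + (0.6667)·(2.5)) / 5 = -10/5 = -2
  S[B,B] = ((0.5)·(0.5) + (-4.5)·(-4.5) + (2.5)·(2.5) + (-2.5)·(-2.5) + (1.5)·(1.5) + (2.5)·(2.5)) / 5 = 41.5/5 = 8.3
  S = [[3.4667, -2],
 [-2, 8.3]].

Step 3 — invert S. det(S) = 3.4667·8.3 - (-2)² = 24.7733.
  S^{-1} = (1/det) · [[d, -b], [-b, a]] = [[0.335, 0.0807],
 [0.0807, 0.1399]].

Step 4 — quadratic form (x̄ - mu_0)^T · S^{-1} · (x̄ - mu_0):
  S^{-1} · (x̄ - mu_0) = (0.4064, 0.0377),
  (x̄ - mu_0)^T · [...] = (1.3333)·(0.4064) + (-0.5)·(0.0377) = 0.523.

Step 5 — scale by n: T² = 6 · 0.523 = 3.1378.

T² ≈ 3.1378


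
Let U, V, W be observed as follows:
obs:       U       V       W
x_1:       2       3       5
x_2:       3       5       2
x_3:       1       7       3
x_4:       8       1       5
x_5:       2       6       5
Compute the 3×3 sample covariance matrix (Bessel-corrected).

Step 1 — column means:
  mean(U) = (2 + 3 + 1 + 8 + 2) / 5 = 16/5 = 3.2
  mean(V) = (3 + 5 + 7 + 1 + 6) / 5 = 22/5 = 4.4
  mean(W) = (5 + 2 + 3 + 5 + 5) / 5 = 20/5 = 4

Step 2 — sample covariance S[i,j] = (1/(n-1)) · Σ_k (x_{k,i} - mean_i) · (x_{k,j} - mean_j), with n-1 = 4.
  S[U,U] = ((-1.2)·(-1.2) + (-0.2)·(-0.2) + (-2.2)·(-2.2) + (4.8)·(4.8) + (-1.2)·(-1.2)) / 4 = 30.8/4 = 7.7
  S[U,V] = ((-1.2)·(-1.4) + (-0.2)·(0.6) + (-2.2)·(2.6) + (4.8)·(-3.4) + (-1.2)·(1.6)) / 4 = -22.4/4 = -5.6
  S[U,W] = ((-1.2)·(1) + (-0.2)·(-2) + (-2.2)·(-1) + (4.8)·(1) + (-1.2)·(1)) / 4 = 5/4 = 1.25
  S[V,V] = ((-1.4)·(-1.4) + (0.6)·(0.6) + (2.6)·(2.6) + (-3.4)·(-3.4) + (1.6)·(1.6)) / 4 = 23.2/4 = 5.8
  S[V,W] = ((-1.4)·(1) + (0.6)·(-2) + (2.6)·(-1) + (-3.4)·(1) + (1.6)·(1)) / 4 = -7/4 = -1.75
  S[W,W] = ((1)·(1) + (-2)·(-2) + (-1)·(-1) + (1)·(1) + (1)·(1)) / 4 = 8/4 = 2

S is symmetric (S[j,i] = S[i,j]). Assembling:

S = [[7.7, -5.6, 1.25],
 [-5.6, 5.8, -1.75],
 [1.25, -1.75, 2]]


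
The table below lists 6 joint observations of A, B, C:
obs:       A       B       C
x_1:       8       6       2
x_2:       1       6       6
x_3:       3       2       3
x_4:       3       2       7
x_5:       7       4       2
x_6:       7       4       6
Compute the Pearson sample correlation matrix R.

Step 1 — column means:
  mean(A) = (8 + 1 + 3 + 3 + 7 + 7) / 6 = 29/6 = 4.8333
  mean(B) = (6 + 6 + 2 + 2 + 4 + 4) / 6 = 24/6 = 4
  mean(C) = (2 + 6 + 3 + 7 + 2 + 6) / 6 = 26/6 = 4.3333

Step 2 — sample variances and covariances s[i,j] = (1/(n-1)) · Σ_k (x_{k,i} - mean_i) · (x_{k,j} - mean_j), with n-1 = 5:
  s[A,A] = ((3.1667)·(3.1667) + (-3.8333)·(-3.8333) + (-1.8333)·(-1.8333) + (-1.8333)·(-1.8333) + (2.1667)·(2.1667) + (2.1667)·(2.1667)) / 5 = 40.8333/5 = 8.1667
  s[A,B] = ((3.1667)·(2) + (-3.8333)·(2) + (-1.8333)·(-2) + (-1.8333)·(-2) + (2.1667)·(0) + (2.1667)·(0)) / 5 = 6/5 = 1.2
  s[A,C] = ((3.1667)·(-2.3333) + (-3.8333)·(1.6667) + (-1.8333)·(-1.3333) + (-1.8333)·(2.6667) + (2.1667)·(-2.3333) + (2.1667)·(1.6667)) / 5 = -17.6667/5 = -3.5333
  s[B,B] = ((2)·(2) + (2)·(2) + (-2)·(-2) + (-2)·(-2) + (0)·(0) + (0)·(0)) / 5 = 16/5 = 3.2
  s[B,C] = ((2)·(-2.3333) + (2)·(1.6667) + (-2)·(-1.3333) + (-2)·(2.6667) + (0)·(-2.3333) + (0)·(1.6667)) / 5 = -4/5 = -0.8
  s[C,C] = ((-2.3333)·(-2.3333) + (1.6667)·(1.6667) + (-1.3333)·(-1.3333) + (2.6667)·(2.6667) + (-2.3333)·(-2.3333) + (1.6667)·(1.6667)) / 5 = 25.3333/5 = 5.0667
  Sample standard deviations s_i = √(s[i,i]):
  s(A) = √(8.1667) = 2.8577
  s(B) = √(3.2) = 1.7889
  s(C) = √(5.0667) = 2.2509

Step 3 — r_{ij} = s_{ij} / (s_i · s_j):
  r[A,A] = 1 (diagonal).
  r[A,B] = 1.2 / (2.8577 · 1.7889) = 1.2 / 5.1121 = 0.2347
  r[A,C] = -3.5333 / (2.8577 · 2.2509) = -3.5333 / 6.4326 = -0.5493
  r[B,B] = 1 (diagonal).
  r[B,C] = -0.8 / (1.7889 · 2.2509) = -0.8 / 4.0266 = -0.1987
  r[C,C] = 1 (diagonal).

R is symmetric with unit diagonal. Assembling:

R = [[1, 0.2347, -0.5493],
 [0.2347, 1, -0.1987],
 [-0.5493, -0.1987, 1]]


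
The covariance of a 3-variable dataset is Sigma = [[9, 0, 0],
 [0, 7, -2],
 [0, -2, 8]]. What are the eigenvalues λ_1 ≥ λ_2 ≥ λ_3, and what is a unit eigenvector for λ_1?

Step 1 — characteristic polynomial p(λ) = det(λI - Sigma) = λ³ - tr·λ² + c_1·λ - det, where tr = trace, c_1 = sum of the principal 2×2 minors, det = det(Sigma):
  tr = 9 + 7 + 8 = 24,
  c_1 = (9·7 - (0)²) + (9·8 - (0)²) + (7·8 - (-2)²) = 63 + 72 + 52 = 187,
  det = 9·(7·8 - (-2)²) - (0)·((0)·8 - (-2)·(0)) + (0)·((0)·(-2) - 7·(0)) = 9·(52) - (0)·(0) + (0)·(0) = 468.
  So p(λ) = λ³ - 24λ² + 187λ - 468.
Step 2 — look for an integer root (rational root theorem: any rational root is an integer divisor of 468). Testing λ = 9:
  p(9) = 729 - 1944 + 1683 - 468 = 0  ✓
  Dividing out (λ - 9): p(λ) = (λ - 9)(λ² - 15λ + 52).
Step 3 — remaining eigenvalues from the quadratic λ² - 15λ + 52 = 0:
  Δ = 15² - 4·52 = 225 - 208 = 17,  λ = (15 ± √17)/2 = (15 ± 4.1231)/2 ≈ 9.5616 or 5.4384.
  Sorted: λ_1 = 9.5616,  λ_2 = 9,  λ_3 = 5.4384  (check: sum = 24 = tr ✓).

Step 4 — unit eigenvector for λ_1 ≈ 9.5616: v spans the null space of (Sigma - λ_1 I), whose rows are
  r_1 = (-0.5616, 0, 0),  r_2 = (0, -2.5616, -2),  r_3 = (0, -2, -1.5616).
  v is orthogonal to every row, so take v ∝ r_1 × r_2 = ((0)·(-2) - (0)·(-2.5616), (0)·(0) - (-0.5616)·(-2), (-0.5616)·(-2.5616) - (0)·(0)) ≈ (0, -1.1231, 1.4384).
  Rescale (multiply by -1 so the first nonzero entry is positive): u = (0, 1.1231, -1.4384).
  ||u|| = √((0)² + (1.1231)² + (-1.4384)²) = √(3.3305) ≈ 1.825,  v_1 = u/||u|| ≈ (0, 0.6154, -0.7882) (||v_1|| = 1).

λ_1 = 9.5616,  λ_2 = 9,  λ_3 = 5.4384;  v_1 ≈ (0, 0.6154, -0.7882)


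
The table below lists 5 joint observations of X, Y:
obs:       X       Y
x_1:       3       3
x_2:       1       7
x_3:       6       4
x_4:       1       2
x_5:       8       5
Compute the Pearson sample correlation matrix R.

Step 1 — column means:
  mean(X) = (3 + 1 + 6 + 1 + 8) / 5 = 19/5 = 3.8
  mean(Y) = (3 + 7 + 4 + 2 + 5) / 5 = 21/5 = 4.2

Step 2 — sample variances and covariances s[i,j] = (1/(n-1)) · Σ_k (x_{k,i} - mean_i) · (x_{k,j} - mean_j), with n-1 = 4:
  s[X,X] = ((-0.8)·(-0.8) + (-2.8)·(-2.8) + (2.2)·(2.2) + (-2.8)·(-2.8) + (4.2)·(4.2)) / 4 = 38.8/4 = 9.7
  s[X,Y] = ((-0.8)·(-1.2) + (-2.8)·(2.8) + (2.2)·(-0.2) + (-2.8)·(-2.2) + (4.2)·(0.8)) / 4 = 2.2/4 = 0.55
  s[Y,Y] = ((-1.2)·(-1.2) + (2.8)·(2.8) + (-0.2)·(-0.2) + (-2.2)·(-2.2) + (0.8)·(0.8)) / 4 = 14.8/4 = 3.7
  Sample standard deviations s_i = √(s[i,i]):
  s(X) = √(9.7) = 3.1145
  s(Y) = √(3.7) = 1.9235

Step 3 — r_{ij} = s_{ij} / (s_i · s_j):
  r[X,X] = 1 (diagonal).
  r[X,Y] = 0.55 / (3.1145 · 1.9235) = 0.55 / 5.9908 = 0.0918
  r[Y,Y] = 1 (diagonal).

R is symmetric with unit diagonal. Assembling:

R = [[1, 0.0918],
 [0.0918, 1]]


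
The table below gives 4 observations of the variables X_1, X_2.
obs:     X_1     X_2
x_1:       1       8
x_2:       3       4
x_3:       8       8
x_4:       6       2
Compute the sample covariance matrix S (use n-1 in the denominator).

Step 1 — column means:
  mean(X_1) = (1 + 3 + 8 + 6) / 4 = 18/4 = 4.5
  mean(X_2) = (8 + 4 + 8 + 2) / 4 = 22/4 = 5.5

Step 2 — sample covariance S[i,j] = (1/(n-1)) · Σ_k (x_{k,i} - mean_i) · (x_{k,j} - mean_j), with n-1 = 3.
  S[X_1,X_1] = ((-3.5)·(-3.5) + (-1.5)·(-1.5) + (3.5)·(3.5) + (1.5)·(1.5)) / 3 = 29/3 = 9.6667
  S[X_1,X_2] = ((-3.5)·(2.5) + (-1.5)·(-1.5) + (3.5)·(2.5) + (1.5)·(-3.5)) / 3 = -3/3 = -1
  S[X_2,X_2] = ((2.5)·(2.5) + (-1.5)·(-1.5) + (2.5)·(2.5) + (-3.5)·(-3.5)) / 3 = 27/3 = 9

S is symmetric (S[j,i] = S[i,j]). Assembling:

S = [[9.6667, -1],
 [-1, 9]]


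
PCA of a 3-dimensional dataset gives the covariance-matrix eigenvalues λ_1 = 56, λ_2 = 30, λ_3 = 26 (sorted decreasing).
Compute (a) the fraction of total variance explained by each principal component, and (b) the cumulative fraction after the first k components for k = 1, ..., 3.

Step 1 — total variance = trace(Sigma) = Σ λ_i = 56 + 30 + 26 = 112.

Step 2 — fraction explained by component i = λ_i / Σ λ:
  PC1: 56/112 = 0.5
  PC2: 30/112 = 0.2679
  PC3: 26/112 = 0.2321

Step 3 — cumulative fraction after k components = (λ_1 + ... + λ_k) / Σ λ:
  k = 1: 56/112 = 0.5
  k = 2: (56 + 30)/112 = 86/112 = 0.7679
  k = 3: (56 + 30 + 26)/112 = 112/112 = 1

Summary (fraction, with percent):

explained: PC1 0.5 (50%), PC2 0.2679 (26.79%), PC3 0.2321 (23.21%);  cumulative: 0.5, 0.7679, 1


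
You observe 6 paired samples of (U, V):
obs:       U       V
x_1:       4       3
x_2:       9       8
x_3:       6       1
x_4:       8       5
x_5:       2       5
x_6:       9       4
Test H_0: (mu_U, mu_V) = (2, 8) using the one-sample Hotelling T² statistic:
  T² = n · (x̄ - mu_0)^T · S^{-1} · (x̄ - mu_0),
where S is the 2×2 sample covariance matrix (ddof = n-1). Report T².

Step 1 — sample mean vector:
  mean(U) = (4 + 9 + 6 + 8 + 2 + 9) / 6 = 38/6 = 6.3333
  mean(V) = (3 + 8 + 1 + 5 + 5 + 4) / 6 = 26/6 = 4.3333
  x̄ = (6.3333, 4.3333),  deviation x̄ - mu_0 = (6.3333, 4.3333) - (2, 8) = (4.3333, -3.6667).

Step 2 — sample covariance matrix, S[i,j] = (1/(n-1)) · Σ_k (x_{k,i} - mean_i) · (x_{k,j} - mean_j), divisor n-1 = 5:
  S[U,U] = ((-2.3333)·(-2.3333) + (2.6667)·(2.6667) + (-0.3333)·(-0.3333) + (1.6667)·(1.6667) + (-4.3333)·(-4.3333) + (2.6667)·(2.6667)) / 5 = 41.3333/5 = 8.2667
  S[U,V] = ((-2.3333)·(-1.3333) + (2.6667)·(3.6667) + (-0.3333)·(-3.3333) + (1.6667)·(0.6667) + (-4.3333)·(0.6667) + (2.6667)·(-0.3333)) / 5 = 11.3333/5 = 2.2667
  S[V,V] = ((-1.3333)·(-1.3333) + (3.6667)·(3.6667) + (-3.3333)·(-3.3333) + (0.6667)·(0.6667) + (0.6667)·(0.6667) + (-0.3333)·(-0.3333)) / 5 = 27.3333/5 = 5.4667
  S = [[8.2667, 2.2667],
 [2.2667, 5.4667]].

Step 3 — invert S. det(S) = 8.2667·5.4667 - (2.2667)² = 40.0533.
  S^{-1} = (1/det) · [[d, -b], [-b, a]] = [[0.1365, -0.0566],
 [-0.0566, 0.2064]].

Step 4 — quadratic form (x̄ - mu_0)^T · S^{-1} · (x̄ - mu_0):
  S^{-1} · (x̄ - mu_0) = (0.7989, -1.002),
  (x̄ - mu_0)^T · [...] = (4.3333)·(0.7989) + (-3.6667)·(-1.002) = 7.136.

Step 5 — scale by n: T² = 6 · 7.136 = 42.8162.

T² ≈ 42.8162
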